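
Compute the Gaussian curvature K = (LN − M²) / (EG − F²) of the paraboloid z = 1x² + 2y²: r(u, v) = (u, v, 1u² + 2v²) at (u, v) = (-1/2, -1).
K = 2/81

Coefficients of the first fundamental form: E = 4*u^2 + 1, F = 8*u*v, G = 16*v^2 + 1.
Coefficients of the second fundamental form: L = 2/sqrt(4*u^2 + 16*v^2 + 1), M = 0, N = 4/sqrt(4*u^2 + 16*v^2 + 1).
Assemble K = (LN − M²)/(EG − F²) = 8/(16*u^4 + 128*u^2*v^2 + 8*u^2 + 256*v^4 + 32*v^2 + 1). At (u, v) = (-1/2, -1): K = 2/81.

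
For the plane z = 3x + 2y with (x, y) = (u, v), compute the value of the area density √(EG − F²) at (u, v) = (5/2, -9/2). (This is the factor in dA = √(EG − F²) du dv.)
√(EG − F²)|_{(5/2, -9/2)} = sqrt(14)

E = 10, F = 6, G = 5, so EG − F² = 14. Taking the positive square root: √(EG − F²) = sqrt(14). At (u, v) = (5/2, -9/2): sqrt(14).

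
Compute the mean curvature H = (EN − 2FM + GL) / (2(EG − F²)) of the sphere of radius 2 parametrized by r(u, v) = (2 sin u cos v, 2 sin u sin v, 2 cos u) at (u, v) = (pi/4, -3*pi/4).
H = -1/2

With E = 4, F = 0, G = 4*sin(u)^2, L = -2*sin(u)/Abs(sin(u)), M = 0, N = -2*sin(u)^3/Abs(sin(u)), assemble
  H = (EN − 2FM + GL) / (2(EG − F²)) = -sin(u)/(2*Abs(sin(u))).
At (u, v) = (pi/4, -3*pi/4): H = -1/2.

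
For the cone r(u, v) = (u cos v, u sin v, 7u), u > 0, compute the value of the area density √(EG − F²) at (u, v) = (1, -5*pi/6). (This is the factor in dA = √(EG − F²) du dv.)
√(EG − F²)|_{(1, -5*pi/6)} = 5*sqrt(2)

E = 50, F = 0, G = u^2, so EG − F² = 50*u^2. Taking the positive square root: √(EG − F²) = 5*sqrt(2)*Abs(u). At (u, v) = (1, -5*pi/6): 5*sqrt(2).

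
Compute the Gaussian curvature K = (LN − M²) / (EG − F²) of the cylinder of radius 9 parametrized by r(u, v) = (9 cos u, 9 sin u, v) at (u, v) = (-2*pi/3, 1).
K = 0

Coefficients of the first fundamental form: E = 81, F = 0, G = 1.
Coefficients of the second fundamental form: L = -9, M = 0, N = 0.
Assemble K = (LN − M²)/(EG − F²) = 0. At (u, v) = (-2*pi/3, 1): K = 0.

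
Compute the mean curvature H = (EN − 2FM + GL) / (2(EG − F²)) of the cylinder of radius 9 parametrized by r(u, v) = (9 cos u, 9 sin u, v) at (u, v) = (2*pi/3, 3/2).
H = -1/18

With E = 81, F = 0, G = 1, L = -9, M = 0, N = 0, assemble
  H = (EN − 2FM + GL) / (2(EG − F²)) = -1/18.
At (u, v) = (2*pi/3, 3/2): H = -1/18.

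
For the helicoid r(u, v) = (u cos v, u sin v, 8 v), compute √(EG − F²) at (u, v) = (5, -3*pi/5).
√(EG − F²)|_{(5, -3*pi/5)} = sqrt(89)

E = 1, F = 0, G = u^2 + 64; EG − F² = u^2 + 64; √(EG − F²) = sqrt(u^2 + 64). At the given point: sqrt(89).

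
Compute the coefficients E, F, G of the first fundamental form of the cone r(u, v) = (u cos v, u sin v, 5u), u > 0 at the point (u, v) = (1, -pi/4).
E = 26;  F = 0;  G = 1

Partials: r_u = (cos(v), sin(v), 5), r_v = (-u*sin(v), u*cos(v), 0). As functions of (u, v):
  E = r_u · r_u = 26,
  F = r_u · r_v = 0,
  G = r_v · r_v = u^2.
Evaluating at (u, v) = (1, -pi/4): E = 26, F = 0, G = 1.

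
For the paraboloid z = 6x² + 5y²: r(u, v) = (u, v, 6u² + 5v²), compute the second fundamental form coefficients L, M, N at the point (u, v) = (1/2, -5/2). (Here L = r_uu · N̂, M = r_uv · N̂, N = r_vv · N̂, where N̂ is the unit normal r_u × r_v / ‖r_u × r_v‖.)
L = 6*sqrt(662)/331;  M = 0;  N = 5*sqrt(662)/331

Compute the unit normal N̂(u, v) = (-12*u/sqrt(144*u^2 + 100*v^2 + 1), -10*v/sqrt(144*u^2 + 100*v^2 + 1), 1/sqrt(144*u^2 + 100*v^2 + 1)), and the second partials r_uu, r_uv, r_vv. Take dot products:
  L(u, v) = r_uu · N̂ = 12/sqrt(144*u^2 + 100*v^2 + 1),
  M(u, v) = r_uv · N̂ = 0,
  N(u, v) = r_vv · N̂ = 10/sqrt(144*u^2 + 100*v^2 + 1).
Evaluating at (u, v) = (1/2, -5/2):
  L = 6*sqrt(662)/331, M = 0, N = 5*sqrt(662)/331.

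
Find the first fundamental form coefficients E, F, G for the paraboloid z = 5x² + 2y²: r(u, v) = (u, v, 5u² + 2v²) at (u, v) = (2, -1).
E = 401;  F = -80;  G = 17

Partials: r_u = (1, 0, 10*u), r_v = (0, 1, 4*v). As functions of (u, v):
  E = r_u · r_u = 100*u^2 + 1,
  F = r_u · r_v = 40*u*v,
  G = r_v · r_v = 16*v^2 + 1.
Evaluating at (u, v) = (2, -1): E = 401, F = -80, G = 17.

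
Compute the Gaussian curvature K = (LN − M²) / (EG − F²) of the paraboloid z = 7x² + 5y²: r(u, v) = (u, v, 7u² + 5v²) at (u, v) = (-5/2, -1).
K = 35/439569

Coefficients of the first fundamental form: E = 196*u^2 + 1, F = 140*u*v, G = 100*v^2 + 1.
Coefficients of the second fundamental form: L = 14/sqrt(196*u^2 + 100*v^2 + 1), M = 0, N = 10/sqrt(196*u^2 + 100*v^2 + 1).
Assemble K = (LN − M²)/(EG − F²) = 140/(38416*u^4 + 39200*u^2*v^2 + 392*u^2 + 10000*v^4 + 200*v^2 + 1). At (u, v) = (-5/2, -1): K = 35/439569.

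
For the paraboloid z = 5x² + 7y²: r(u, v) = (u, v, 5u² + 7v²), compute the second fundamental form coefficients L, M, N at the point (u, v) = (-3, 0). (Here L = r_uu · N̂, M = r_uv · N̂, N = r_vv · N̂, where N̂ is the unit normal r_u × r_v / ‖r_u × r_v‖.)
L = 10*sqrt(901)/901;  M = 0;  N = 14*sqrt(901)/901

Compute the unit normal N̂(u, v) = (-10*u/sqrt(100*u^2 + 196*v^2 + 1), -14*v/sqrt(100*u^2 + 196*v^2 + 1), 1/sqrt(100*u^2 + 196*v^2 + 1)), and the second partials r_uu, r_uv, r_vv. Take dot products:
  L(u, v) = r_uu · N̂ = 10/sqrt(100*u^2 + 196*v^2 + 1),
  M(u, v) = r_uv · N̂ = 0,
  N(u, v) = r_vv · N̂ = 14/sqrt(100*u^2 + 196*v^2 + 1).
Evaluating at (u, v) = (-3, 0):
  L = 10*sqrt(901)/901, M = 0, N = 14*sqrt(901)/901.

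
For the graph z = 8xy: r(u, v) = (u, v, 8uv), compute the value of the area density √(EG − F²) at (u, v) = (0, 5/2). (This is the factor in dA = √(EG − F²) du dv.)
√(EG − F²)|_{(0, 5/2)} = sqrt(401)

E = 64*v^2 + 1, F = 64*u*v, G = 64*u^2 + 1, so EG − F² = 64*u^2 + 64*v^2 + 1. Taking the positive square root: √(EG − F²) = sqrt(64*u^2 + 64*v^2 + 1). At (u, v) = (0, 5/2): sqrt(401).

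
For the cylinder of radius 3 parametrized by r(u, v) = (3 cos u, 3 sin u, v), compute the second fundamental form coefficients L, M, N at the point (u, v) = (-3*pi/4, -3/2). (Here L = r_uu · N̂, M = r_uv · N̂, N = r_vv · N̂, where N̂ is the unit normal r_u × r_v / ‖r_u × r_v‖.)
L = -3;  M = 0;  N = 0

Compute the unit normal N̂(u, v) = (cos(u), sin(u), 0), and the second partials r_uu, r_uv, r_vv. Take dot products:
  L(u, v) = r_uu · N̂ = -3,
  M(u, v) = r_uv · N̂ = 0,
  N(u, v) = r_vv · N̂ = 0.
Evaluating at (u, v) = (-3*pi/4, -3/2):
  L = -3, M = 0, N = 0.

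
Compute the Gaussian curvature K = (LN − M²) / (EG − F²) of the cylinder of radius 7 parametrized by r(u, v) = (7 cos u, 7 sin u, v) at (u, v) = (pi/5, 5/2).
K = 0

Coefficients of the first fundamental form: E = 49, F = 0, G = 1.
Coefficients of the second fundamental form: L = -7, M = 0, N = 0.
Assemble K = (LN − M²)/(EG − F²) = 0. At (u, v) = (pi/5, 5/2): K = 0.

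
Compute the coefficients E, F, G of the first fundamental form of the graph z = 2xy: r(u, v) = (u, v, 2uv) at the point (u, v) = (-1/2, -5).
E = 101;  F = 10;  G = 2

Partials: r_u = (1, 0, 2*v), r_v = (0, 1, 2*u). As functions of (u, v):
  E = r_u · r_u = 4*v^2 + 1,
  F = r_u · r_v = 4*u*v,
  G = r_v · r_v = 4*u^2 + 1.
Evaluating at (u, v) = (-1/2, -5): E = 101, F = 10, G = 2.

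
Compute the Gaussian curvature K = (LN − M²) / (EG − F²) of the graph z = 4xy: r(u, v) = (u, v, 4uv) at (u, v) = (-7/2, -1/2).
K = -16/40401

Coefficients of the first fundamental form: E = 16*v^2 + 1, F = 16*u*v, G = 16*u^2 + 1.
Coefficients of the second fundamental form: L = 0, M = 4/sqrt(16*u^2 + 16*v^2 + 1), N = 0.
Assemble K = (LN − M²)/(EG − F²) = -16/(256*u^4 + 512*u^2*v^2 + 32*u^2 + 256*v^4 + 32*v^2 + 1). At (u, v) = (-7/2, -1/2): K = -16/40401.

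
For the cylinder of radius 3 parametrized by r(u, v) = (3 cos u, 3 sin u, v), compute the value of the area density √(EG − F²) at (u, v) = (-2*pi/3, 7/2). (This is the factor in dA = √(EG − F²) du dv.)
√(EG − F²)|_{(-2*pi/3, 7/2)} = 3

E = 9, F = 0, G = 1, so EG − F² = 9. Taking the positive square root: √(EG − F²) = 3. At (u, v) = (-2*pi/3, 7/2): 3.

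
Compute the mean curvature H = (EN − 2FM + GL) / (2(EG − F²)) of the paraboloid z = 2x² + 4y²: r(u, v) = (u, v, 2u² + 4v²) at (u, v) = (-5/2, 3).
H = 1558*sqrt(677)/458329

With E = 16*u^2 + 1, F = 32*u*v, G = 64*v^2 + 1, L = 4/sqrt(16*u^2 + 64*v^2 + 1), M = 0, N = 8/sqrt(16*u^2 + 64*v^2 + 1), assemble
  H = (EN − 2FM + GL) / (2(EG − F²)) = 2*(32*u^2 + 64*v^2 + 3)/(16*u^2 + 64*v^2 + 1)^(3/2).
At (u, v) = (-5/2, 3): H = 1558*sqrt(677)/458329.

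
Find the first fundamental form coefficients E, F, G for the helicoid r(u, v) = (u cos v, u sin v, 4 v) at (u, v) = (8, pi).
E = 1;  F = 0;  G = 80

Partials: r_u = (cos(v), sin(v), 0), r_v = (-u*sin(v), u*cos(v), 4). As functions of (u, v):
  E = r_u · r_u = 1,
  F = r_u · r_v = 0,
  G = r_v · r_v = u^2 + 16.
Evaluating at (u, v) = (8, pi): E = 1, F = 0, G = 80.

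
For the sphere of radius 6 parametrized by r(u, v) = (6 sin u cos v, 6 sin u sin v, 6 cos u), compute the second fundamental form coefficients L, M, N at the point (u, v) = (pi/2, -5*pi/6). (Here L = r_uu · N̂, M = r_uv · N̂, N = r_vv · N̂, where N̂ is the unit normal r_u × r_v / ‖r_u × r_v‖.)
L = -6;  M = 0;  N = -6

Compute the unit normal N̂(u, v) = (sin(u)^2*cos(v)/Abs(sin(u)), sin(u)^2*sin(v)/Abs(sin(u)), sin(2*u)/(2*Abs(sin(u)))), and the second partials r_uu, r_uv, r_vv. Take dot products:
  L(u, v) = r_uu · N̂ = -6*sin(u)/Abs(sin(u)),
  M(u, v) = r_uv · N̂ = 0,
  N(u, v) = r_vv · N̂ = -6*sin(u)^3/Abs(sin(u)).
Evaluating at (u, v) = (pi/2, -5*pi/6):
  L = -6, M = 0, N = -6.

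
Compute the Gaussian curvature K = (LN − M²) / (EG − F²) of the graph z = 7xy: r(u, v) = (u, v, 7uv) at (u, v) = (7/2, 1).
K = -784/6765201

Coefficients of the first fundamental form: E = 49*v^2 + 1, F = 49*u*v, G = 49*u^2 + 1.
Coefficients of the second fundamental form: L = 0, M = 7/sqrt(49*u^2 + 49*v^2 + 1), N = 0.
Assemble K = (LN − M²)/(EG − F²) = -49/(2401*u^4 + 4802*u^2*v^2 + 98*u^2 + 2401*v^4 + 98*v^2 + 1). At (u, v) = (7/2, 1): K = -784/6765201.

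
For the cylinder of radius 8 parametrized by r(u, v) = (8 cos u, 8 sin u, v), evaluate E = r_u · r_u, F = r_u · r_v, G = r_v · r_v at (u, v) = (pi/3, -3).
E = 64;  F = 0;  G = 1

Partials: r_u = (-8*sin(u), 8*cos(u), 0), r_v = (0, 0, 1). As functions of (u, v):
  E = r_u · r_u = 64,
  F = r_u · r_v = 0,
  G = r_v · r_v = 1.
Evaluating at (u, v) = (pi/3, -3): E = 64, F = 0, G = 1.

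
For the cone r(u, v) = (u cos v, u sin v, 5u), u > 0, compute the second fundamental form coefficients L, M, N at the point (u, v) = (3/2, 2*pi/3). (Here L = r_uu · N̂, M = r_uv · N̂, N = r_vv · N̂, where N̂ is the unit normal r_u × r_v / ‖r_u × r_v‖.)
L = 0;  M = 0;  N = 15*sqrt(26)/52

Compute the unit normal N̂(u, v) = (-5*sqrt(26)*u*cos(v)/(26*Abs(u)), -5*sqrt(26)*u*sin(v)/(26*Abs(u)), sqrt(26)*u/(26*Abs(u))), and the second partials r_uu, r_uv, r_vv. Take dot products:
  L(u, v) = r_uu · N̂ = 0,
  M(u, v) = r_uv · N̂ = 0,
  N(u, v) = r_vv · N̂ = 5*sqrt(26)*u^2/(26*Abs(u)).
Evaluating at (u, v) = (3/2, 2*pi/3):
  L = 0, M = 0, N = 15*sqrt(26)/52.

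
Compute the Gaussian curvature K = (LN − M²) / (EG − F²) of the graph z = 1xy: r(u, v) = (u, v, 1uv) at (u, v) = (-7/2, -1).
K = -16/3249

Coefficients of the first fundamental form: E = v^2 + 1, F = u*v, G = u^2 + 1.
Coefficients of the second fundamental form: L = 0, M = 1/sqrt(u^2 + v^2 + 1), N = 0.
Assemble K = (LN − M²)/(EG − F²) = 1/((u^2*v^2 - (u^2 + 1)*(v^2 + 1))*(u^2 + v^2 + 1)). At (u, v) = (-7/2, -1): K = -16/3249.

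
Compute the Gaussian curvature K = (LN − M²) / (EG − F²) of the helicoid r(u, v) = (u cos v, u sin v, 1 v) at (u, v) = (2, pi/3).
K = -1/25

Coefficients of the first fundamental form: E = 1, F = 0, G = u^2 + 1.
Coefficients of the second fundamental form: L = 0, M = -1/sqrt(u^2 + 1), N = 0.
Assemble K = (LN − M²)/(EG − F²) = -1/(u^2 + 1)^2. At (u, v) = (2, pi/3): K = -1/25.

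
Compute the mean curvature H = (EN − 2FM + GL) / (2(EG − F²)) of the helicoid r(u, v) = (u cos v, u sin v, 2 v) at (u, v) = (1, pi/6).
H = 0

With E = 1, F = 0, G = u^2 + 4, L = 0, M = -2/sqrt(u^2 + 4), N = 0, assemble
  H = (EN − 2FM + GL) / (2(EG − F²)) = 0.
At (u, v) = (1, pi/6): H = 0.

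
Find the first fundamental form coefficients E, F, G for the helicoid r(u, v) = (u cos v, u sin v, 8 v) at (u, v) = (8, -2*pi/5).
E = 1;  F = 0;  G = 128

Partials: r_u = (cos(v), sin(v), 0), r_v = (-u*sin(v), u*cos(v), 8). As functions of (u, v):
  E = r_u · r_u = 1,
  F = r_u · r_v = 0,
  G = r_v · r_v = u^2 + 64.
Evaluating at (u, v) = (8, -2*pi/5): E = 1, F = 0, G = 128.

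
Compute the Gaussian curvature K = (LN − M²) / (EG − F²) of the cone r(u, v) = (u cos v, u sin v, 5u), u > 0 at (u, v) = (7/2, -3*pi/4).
K = 0

Coefficients of the first fundamental form: E = 26, F = 0, G = u^2.
Coefficients of the second fundamental form: L = 0, M = 0, N = 5*sqrt(26)*u^2/(26*Abs(u)).
Assemble K = (LN − M²)/(EG − F²) = 0. At (u, v) = (7/2, -3*pi/4): K = 0.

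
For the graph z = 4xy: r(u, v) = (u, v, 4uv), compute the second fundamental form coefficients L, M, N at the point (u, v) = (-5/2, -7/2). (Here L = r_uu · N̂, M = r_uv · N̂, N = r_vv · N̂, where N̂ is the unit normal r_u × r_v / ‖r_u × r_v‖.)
L = 0;  M = 4*sqrt(33)/99;  N = 0

Compute the unit normal N̂(u, v) = (-4*v/sqrt(16*u^2 + 16*v^2 + 1), -4*u/sqrt(16*u^2 + 16*v^2 + 1), 1/sqrt(16*u^2 + 16*v^2 + 1)), and the second partials r_uu, r_uv, r_vv. Take dot products:
  L(u, v) = r_uu · N̂ = 0,
  M(u, v) = r_uv · N̂ = 4/sqrt(16*u^2 + 16*v^2 + 1),
  N(u, v) = r_vv · N̂ = 0.
Evaluating at (u, v) = (-5/2, -7/2):
  L = 0, M = 4*sqrt(33)/99, N = 0.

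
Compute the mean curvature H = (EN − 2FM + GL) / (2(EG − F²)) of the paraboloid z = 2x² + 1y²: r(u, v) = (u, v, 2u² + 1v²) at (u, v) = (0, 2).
H = 35*sqrt(17)/289

With E = 16*u^2 + 1, F = 8*u*v, G = 4*v^2 + 1, L = 4/sqrt(16*u^2 + 4*v^2 + 1), M = 0, N = 2/sqrt(16*u^2 + 4*v^2 + 1), assemble
  H = (EN − 2FM + GL) / (2(EG − F²)) = (16*u^2 + 8*v^2 + 3)/(16*u^2 + 4*v^2 + 1)^(3/2).
At (u, v) = (0, 2): H = 35*sqrt(17)/289.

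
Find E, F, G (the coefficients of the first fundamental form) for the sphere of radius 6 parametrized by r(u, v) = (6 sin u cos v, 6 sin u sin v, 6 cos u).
E = 36;  F = 0;  G = 36*sin(u)^2

Compute partials: r_u = (6*cos(u)*cos(v), 6*sin(v)*cos(u), -6*sin(u)), r_v = (-6*sin(u)*sin(v), 6*sin(u)*cos(v), 0). Then
  E = r_u · r_u = 36,
  F = r_u · r_v = 0,
  G = r_v · r_v = 36*sin(u)^2.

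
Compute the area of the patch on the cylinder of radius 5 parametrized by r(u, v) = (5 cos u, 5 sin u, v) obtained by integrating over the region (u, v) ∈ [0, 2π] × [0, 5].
Area = 50*pi

Area = ∫∫ √(EG − F²) du dv with √(EG − F²) = 5. Integrating over [0, 2π] × [0, 5] gives 50*pi.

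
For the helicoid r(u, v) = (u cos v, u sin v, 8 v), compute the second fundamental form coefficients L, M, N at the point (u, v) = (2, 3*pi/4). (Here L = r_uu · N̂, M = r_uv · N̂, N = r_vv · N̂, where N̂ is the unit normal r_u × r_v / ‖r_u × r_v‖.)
L = 0;  M = -4*sqrt(17)/17;  N = 0

Compute the unit normal N̂(u, v) = (8*sin(v)/sqrt(u^2 + 64), -8*cos(v)/sqrt(u^2 + 64), u/sqrt(u^2 + 64)), and the second partials r_uu, r_uv, r_vv. Take dot products:
  L(u, v) = r_uu · N̂ = 0,
  M(u, v) = r_uv · N̂ = -8/sqrt(u^2 + 64),
  N(u, v) = r_vv · N̂ = 0.
Evaluating at (u, v) = (2, 3*pi/4):
  L = 0, M = -4*sqrt(17)/17, N = 0.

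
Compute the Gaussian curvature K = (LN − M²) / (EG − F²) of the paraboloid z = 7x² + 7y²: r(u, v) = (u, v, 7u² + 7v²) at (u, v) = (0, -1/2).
K = 49/625

Coefficients of the first fundamental form: E = 196*u^2 + 1, F = 196*u*v, G = 196*v^2 + 1.
Coefficients of the second fundamental form: L = 14/sqrt(196*u^2 + 196*v^2 + 1), M = 0, N = 14/sqrt(196*u^2 + 196*v^2 + 1).
Assemble K = (LN − M²)/(EG − F²) = 196/(38416*u^4 + 76832*u^2*v^2 + 392*u^2 + 38416*v^4 + 392*v^2 + 1). At (u, v) = (0, -1/2): K = 49/625.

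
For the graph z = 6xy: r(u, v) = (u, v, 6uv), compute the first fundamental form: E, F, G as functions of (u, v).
E = 36*v^2 + 1;  F = 36*u*v;  G = 36*u^2 + 1

Compute partials: r_u = (1, 0, 6*v), r_v = (0, 1, 6*u). Then
  E = r_u · r_u = 36*v^2 + 1,
  F = r_u · r_v = 36*u*v,
  G = r_v · r_v = 36*u^2 + 1.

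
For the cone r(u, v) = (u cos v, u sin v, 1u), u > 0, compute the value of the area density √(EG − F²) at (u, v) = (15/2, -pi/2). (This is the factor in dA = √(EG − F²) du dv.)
√(EG − F²)|_{(15/2, -pi/2)} = 15*sqrt(2)/2

E = 2, F = 0, G = u^2, so EG − F² = 2*u^2. Taking the positive square root: √(EG − F²) = sqrt(2)*Abs(u). At (u, v) = (15/2, -pi/2): 15*sqrt(2)/2.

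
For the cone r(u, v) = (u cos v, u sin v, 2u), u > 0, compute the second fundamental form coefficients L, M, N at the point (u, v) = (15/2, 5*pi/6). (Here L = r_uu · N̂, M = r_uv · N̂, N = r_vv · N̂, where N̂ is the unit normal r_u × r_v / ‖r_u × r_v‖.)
L = 0;  M = 0;  N = 3*sqrt(5)

Compute the unit normal N̂(u, v) = (-2*sqrt(5)*u*cos(v)/(5*Abs(u)), -2*sqrt(5)*u*sin(v)/(5*Abs(u)), sqrt(5)*u/(5*Abs(u))), and the second partials r_uu, r_uv, r_vv. Take dot products:
  L(u, v) = r_uu · N̂ = 0,
  M(u, v) = r_uv · N̂ = 0,
  N(u, v) = r_vv · N̂ = 2*sqrt(5)*u^2/(5*Abs(u)).
Evaluating at (u, v) = (15/2, 5*pi/6):
  L = 0, M = 0, N = 3*sqrt(5).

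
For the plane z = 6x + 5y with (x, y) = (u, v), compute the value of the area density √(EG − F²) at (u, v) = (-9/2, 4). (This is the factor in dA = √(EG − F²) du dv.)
√(EG − F²)|_{(-9/2, 4)} = sqrt(62)

E = 37, F = 30, G = 26, so EG − F² = 62. Taking the positive square root: √(EG − F²) = sqrt(62). At (u, v) = (-9/2, 4): sqrt(62).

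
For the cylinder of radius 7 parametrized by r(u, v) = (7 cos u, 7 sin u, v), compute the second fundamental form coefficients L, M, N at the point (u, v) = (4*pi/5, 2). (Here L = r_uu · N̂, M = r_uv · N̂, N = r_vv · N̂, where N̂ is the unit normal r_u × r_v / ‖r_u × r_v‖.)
L = -7;  M = 0;  N = 0

Compute the unit normal N̂(u, v) = (cos(u), sin(u), 0), and the second partials r_uu, r_uv, r_vv. Take dot products:
  L(u, v) = r_uu · N̂ = -7,
  M(u, v) = r_uv · N̂ = 0,
  N(u, v) = r_vv · N̂ = 0.
Evaluating at (u, v) = (4*pi/5, 2):
  L = -7, M = 0, N = 0.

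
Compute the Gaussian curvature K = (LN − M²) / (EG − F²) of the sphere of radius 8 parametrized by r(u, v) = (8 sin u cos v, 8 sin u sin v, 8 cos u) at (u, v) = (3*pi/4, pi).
K = 1/64

Coefficients of the first fundamental form: E = 64, F = 0, G = 64*sin(u)^2.
Coefficients of the second fundamental form: L = -8*sin(u)/Abs(sin(u)), M = 0, N = -8*sin(u)^3/Abs(sin(u)).
Assemble K = (LN − M²)/(EG − F²) = 1/64. At (u, v) = (3*pi/4, pi): K = 1/64.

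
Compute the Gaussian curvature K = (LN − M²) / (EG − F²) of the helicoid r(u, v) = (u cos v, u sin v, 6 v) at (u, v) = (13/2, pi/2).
K = -576/97969

Coefficients of the first fundamental form: E = 1, F = 0, G = u^2 + 36.
Coefficients of the second fundamental form: L = 0, M = -6/sqrt(u^2 + 36), N = 0.
Assemble K = (LN − M²)/(EG − F²) = -36/(u^2 + 36)^2. At (u, v) = (13/2, pi/2): K = -576/97969.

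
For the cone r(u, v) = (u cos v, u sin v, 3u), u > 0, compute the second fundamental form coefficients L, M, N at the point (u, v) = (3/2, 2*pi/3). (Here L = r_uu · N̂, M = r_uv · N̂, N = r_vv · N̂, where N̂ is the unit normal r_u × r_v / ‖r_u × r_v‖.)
L = 0;  M = 0;  N = 9*sqrt(10)/20

Compute the unit normal N̂(u, v) = (-3*sqrt(10)*u*cos(v)/(10*Abs(u)), -3*sqrt(10)*u*sin(v)/(10*Abs(u)), sqrt(10)*u/(10*Abs(u))), and the second partials r_uu, r_uv, r_vv. Take dot products:
  L(u, v) = r_uu · N̂ = 0,
  M(u, v) = r_uv · N̂ = 0,
  N(u, v) = r_vv · N̂ = 3*sqrt(10)*u^2/(10*Abs(u)).
Evaluating at (u, v) = (3/2, 2*pi/3):
  L = 0, M = 0, N = 9*sqrt(10)/20.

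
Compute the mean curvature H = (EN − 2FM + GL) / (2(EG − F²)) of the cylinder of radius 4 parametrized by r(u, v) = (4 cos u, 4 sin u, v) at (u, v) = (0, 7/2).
H = -1/8

With E = 16, F = 0, G = 1, L = -4, M = 0, N = 0, assemble
  H = (EN − 2FM + GL) / (2(EG − F²)) = -1/8.
At (u, v) = (0, 7/2): H = -1/8.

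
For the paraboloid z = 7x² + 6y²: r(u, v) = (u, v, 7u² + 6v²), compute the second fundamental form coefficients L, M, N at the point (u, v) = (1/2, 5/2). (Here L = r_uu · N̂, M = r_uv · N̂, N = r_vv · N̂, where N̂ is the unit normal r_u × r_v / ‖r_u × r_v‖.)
L = 7*sqrt(38)/95;  M = 0;  N = 6*sqrt(38)/95

Compute the unit normal N̂(u, v) = (-14*u/sqrt(196*u^2 + 144*v^2 + 1), -12*v/sqrt(196*u^2 + 144*v^2 + 1), 1/sqrt(196*u^2 + 144*v^2 + 1)), and the second partials r_uu, r_uv, r_vv. Take dot products:
  L(u, v) = r_uu · N̂ = 14/sqrt(196*u^2 + 144*v^2 + 1),
  M(u, v) = r_uv · N̂ = 0,
  N(u, v) = r_vv · N̂ = 12/sqrt(196*u^2 + 144*v^2 + 1).
Evaluating at (u, v) = (1/2, 5/2):
  L = 7*sqrt(38)/95, M = 0, N = 6*sqrt(38)/95.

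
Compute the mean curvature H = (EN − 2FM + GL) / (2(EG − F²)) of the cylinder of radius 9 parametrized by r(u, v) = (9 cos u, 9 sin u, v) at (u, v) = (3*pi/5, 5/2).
H = -1/18

With E = 81, F = 0, G = 1, L = -9, M = 0, N = 0, assemble
  H = (EN − 2FM + GL) / (2(EG − F²)) = -1/18.
At (u, v) = (3*pi/5, 5/2): H = -1/18.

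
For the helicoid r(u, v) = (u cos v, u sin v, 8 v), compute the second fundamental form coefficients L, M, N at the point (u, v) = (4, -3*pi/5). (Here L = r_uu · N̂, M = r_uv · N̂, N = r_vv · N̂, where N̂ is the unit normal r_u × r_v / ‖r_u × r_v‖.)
L = 0;  M = -2*sqrt(5)/5;  N = 0

Compute the unit normal N̂(u, v) = (8*sin(v)/sqrt(u^2 + 64), -8*cos(v)/sqrt(u^2 + 64), u/sqrt(u^2 + 64)), and the second partials r_uu, r_uv, r_vv. Take dot products:
  L(u, v) = r_uu · N̂ = 0,
  M(u, v) = r_uv · N̂ = -8/sqrt(u^2 + 64),
  N(u, v) = r_vv · N̂ = 0.
Evaluating at (u, v) = (4, -3*pi/5):
  L = 0, M = -2*sqrt(5)/5, N = 0.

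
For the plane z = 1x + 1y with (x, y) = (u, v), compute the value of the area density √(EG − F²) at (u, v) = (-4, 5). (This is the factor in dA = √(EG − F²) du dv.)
√(EG − F²)|_{(-4, 5)} = sqrt(3)

E = 2, F = 1, G = 2, so EG − F² = 3. Taking the positive square root: √(EG − F²) = sqrt(3). At (u, v) = (-4, 5): sqrt(3).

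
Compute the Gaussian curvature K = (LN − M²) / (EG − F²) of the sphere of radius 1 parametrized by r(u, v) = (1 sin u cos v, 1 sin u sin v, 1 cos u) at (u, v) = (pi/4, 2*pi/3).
K = 1

Coefficients of the first fundamental form: E = 1, F = 0, G = sin(u)^2.
Coefficients of the second fundamental form: L = -sin(u)/Abs(sin(u)), M = 0, N = -sin(u)^3/Abs(sin(u)).
Assemble K = (LN − M²)/(EG − F²) = 1. At (u, v) = (pi/4, 2*pi/3): K = 1.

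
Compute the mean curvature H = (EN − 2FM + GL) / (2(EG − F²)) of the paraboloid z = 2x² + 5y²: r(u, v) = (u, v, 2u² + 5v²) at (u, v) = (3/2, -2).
H = 987*sqrt(437)/190969

With E = 16*u^2 + 1, F = 40*u*v, G = 100*v^2 + 1, L = 4/sqrt(16*u^2 + 100*v^2 + 1), M = 0, N = 10/sqrt(16*u^2 + 100*v^2 + 1), assemble
  H = (EN − 2FM + GL) / (2(EG − F²)) = (80*u^2 + 200*v^2 + 7)/(16*u^2 + 100*v^2 + 1)^(3/2).
At (u, v) = (3/2, -2): H = 987*sqrt(437)/190969.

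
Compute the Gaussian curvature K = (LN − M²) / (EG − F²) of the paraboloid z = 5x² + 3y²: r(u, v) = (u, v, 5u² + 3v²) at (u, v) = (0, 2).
K = 12/4205

Coefficients of the first fundamental form: E = 100*u^2 + 1, F = 60*u*v, G = 36*v^2 + 1.
Coefficients of the second fundamental form: L = 10/sqrt(100*u^2 + 36*v^2 + 1), M = 0, N = 6/sqrt(100*u^2 + 36*v^2 + 1).
Assemble K = (LN − M²)/(EG − F²) = 60/(10000*u^4 + 7200*u^2*v^2 + 200*u^2 + 1296*v^4 + 72*v^2 + 1). At (u, v) = (0, 2): K = 12/4205.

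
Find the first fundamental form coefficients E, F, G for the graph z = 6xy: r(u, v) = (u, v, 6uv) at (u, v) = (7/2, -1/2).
E = 10;  F = -63;  G = 442

Partials: r_u = (1, 0, 6*v), r_v = (0, 1, 6*u). As functions of (u, v):
  E = r_u · r_u = 36*v^2 + 1,
  F = r_u · r_v = 36*u*v,
  G = r_v · r_v = 36*u^2 + 1.
Evaluating at (u, v) = (7/2, -1/2): E = 10, F = -63, G = 442.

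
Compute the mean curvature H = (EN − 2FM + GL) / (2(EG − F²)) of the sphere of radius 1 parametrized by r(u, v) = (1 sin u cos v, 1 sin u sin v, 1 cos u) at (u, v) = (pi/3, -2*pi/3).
H = -1

With E = 1, F = 0, G = sin(u)^2, L = -sin(u)/Abs(sin(u)), M = 0, N = -sin(u)^3/Abs(sin(u)), assemble
  H = (EN − 2FM + GL) / (2(EG − F²)) = -sin(u)/Abs(sin(u)).
At (u, v) = (pi/3, -2*pi/3): H = -1.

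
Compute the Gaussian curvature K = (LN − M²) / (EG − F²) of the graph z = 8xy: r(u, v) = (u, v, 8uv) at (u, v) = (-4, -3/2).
K = -64/1366561

Coefficients of the first fundamental form: E = 64*v^2 + 1, F = 64*u*v, G = 64*u^2 + 1.
Coefficients of the second fundamental form: L = 0, M = 8/sqrt(64*u^2 + 64*v^2 + 1), N = 0.
Assemble K = (LN − M²)/(EG − F²) = -64/(4096*u^4 + 8192*u^2*v^2 + 128*u^2 + 4096*v^4 + 128*v^2 + 1). At (u, v) = (-4, -3/2): K = -64/1366561.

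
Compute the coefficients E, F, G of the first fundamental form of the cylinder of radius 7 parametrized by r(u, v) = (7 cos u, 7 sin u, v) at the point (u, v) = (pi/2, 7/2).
E = 49;  F = 0;  G = 1

Partials: r_u = (-7*sin(u), 7*cos(u), 0), r_v = (0, 0, 1). As functions of (u, v):
  E = r_u · r_u = 49,
  F = r_u · r_v = 0,
  G = r_v · r_v = 1.
Evaluating at (u, v) = (pi/2, 7/2): E = 49, F = 0, G = 1.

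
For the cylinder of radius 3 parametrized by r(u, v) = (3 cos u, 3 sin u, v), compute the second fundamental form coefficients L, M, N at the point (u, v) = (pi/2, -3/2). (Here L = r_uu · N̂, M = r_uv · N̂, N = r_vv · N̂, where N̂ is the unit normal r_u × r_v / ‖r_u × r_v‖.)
L = -3;  M = 0;  N = 0

Compute the unit normal N̂(u, v) = (cos(u), sin(u), 0), and the second partials r_uu, r_uv, r_vv. Take dot products:
  L(u, v) = r_uu · N̂ = -3,
  M(u, v) = r_uv · N̂ = 0,
  N(u, v) = r_vv · N̂ = 0.
Evaluating at (u, v) = (pi/2, -3/2):
  L = -3, M = 0, N = 0.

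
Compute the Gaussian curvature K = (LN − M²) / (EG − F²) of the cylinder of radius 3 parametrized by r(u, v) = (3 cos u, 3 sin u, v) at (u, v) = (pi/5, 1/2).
K = 0

Coefficients of the first fundamental form: E = 9, F = 0, G = 1.
Coefficients of the second fundamental form: L = -3, M = 0, N = 0.
Assemble K = (LN − M²)/(EG − F²) = 0. At (u, v) = (pi/5, 1/2): K = 0.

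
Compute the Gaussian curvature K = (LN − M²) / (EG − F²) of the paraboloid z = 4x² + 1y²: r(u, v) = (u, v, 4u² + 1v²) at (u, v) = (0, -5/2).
K = 4/169

Coefficients of the first fundamental form: E = 64*u^2 + 1, F = 16*u*v, G = 4*v^2 + 1.
Coefficients of the second fundamental form: L = 8/sqrt(64*u^2 + 4*v^2 + 1), M = 0, N = 2/sqrt(64*u^2 + 4*v^2 + 1).
Assemble K = (LN − M²)/(EG − F²) = 16/(4096*u^4 + 512*u^2*v^2 + 128*u^2 + 16*v^4 + 8*v^2 + 1). At (u, v) = (0, -5/2): K = 4/169.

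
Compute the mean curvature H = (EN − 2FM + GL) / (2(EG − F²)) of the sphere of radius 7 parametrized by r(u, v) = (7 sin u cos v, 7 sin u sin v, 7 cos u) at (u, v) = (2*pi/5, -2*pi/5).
H = -1/7

With E = 49, F = 0, G = 49*sin(u)^2, L = -7*sin(u)/Abs(sin(u)), M = 0, N = -7*sin(u)^3/Abs(sin(u)), assemble
  H = (EN − 2FM + GL) / (2(EG − F²)) = -sin(u)/(7*Abs(sin(u))).
At (u, v) = (2*pi/5, -2*pi/5): H = -1/7.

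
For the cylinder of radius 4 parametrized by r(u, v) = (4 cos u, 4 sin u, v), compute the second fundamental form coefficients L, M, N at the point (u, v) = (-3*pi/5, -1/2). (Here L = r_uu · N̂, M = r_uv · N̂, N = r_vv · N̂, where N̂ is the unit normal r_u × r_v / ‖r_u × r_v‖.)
L = -4;  M = 0;  N = 0

Compute the unit normal N̂(u, v) = (cos(u), sin(u), 0), and the second partials r_uu, r_uv, r_vv. Take dot products:
  L(u, v) = r_uu · N̂ = -4,
  M(u, v) = r_uv · N̂ = 0,
  N(u, v) = r_vv · N̂ = 0.
Evaluating at (u, v) = (-3*pi/5, -1/2):
  L = -4, M = 0, N = 0.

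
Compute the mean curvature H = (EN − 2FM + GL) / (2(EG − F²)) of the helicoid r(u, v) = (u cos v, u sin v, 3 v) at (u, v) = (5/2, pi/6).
H = 0

With E = 1, F = 0, G = u^2 + 9, L = 0, M = -3/sqrt(u^2 + 9), N = 0, assemble
  H = (EN − 2FM + GL) / (2(EG − F²)) = 0.
At (u, v) = (5/2, pi/6): H = 0.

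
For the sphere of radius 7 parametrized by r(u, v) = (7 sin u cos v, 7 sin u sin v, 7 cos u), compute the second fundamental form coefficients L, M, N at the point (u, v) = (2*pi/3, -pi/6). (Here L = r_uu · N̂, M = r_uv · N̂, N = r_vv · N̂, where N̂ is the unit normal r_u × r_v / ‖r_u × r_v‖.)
L = -7;  M = 0;  N = -21/4

Compute the unit normal N̂(u, v) = (sin(u)^2*cos(v)/Abs(sin(u)), sin(u)^2*sin(v)/Abs(sin(u)), sin(2*u)/(2*Abs(sin(u)))), and the second partials r_uu, r_uv, r_vv. Take dot products:
  L(u, v) = r_uu · N̂ = -7*sin(u)/Abs(sin(u)),
  M(u, v) = r_uv · N̂ = 0,
  N(u, v) = r_vv · N̂ = -7*sin(u)^3/Abs(sin(u)).
Evaluating at (u, v) = (2*pi/3, -pi/6):
  L = -7, M = 0, N = -21/4.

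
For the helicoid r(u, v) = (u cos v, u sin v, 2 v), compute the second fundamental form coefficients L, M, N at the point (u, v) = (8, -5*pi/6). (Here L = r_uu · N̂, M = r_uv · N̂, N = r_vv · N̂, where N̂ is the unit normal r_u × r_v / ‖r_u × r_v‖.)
L = 0;  M = -sqrt(17)/17;  N = 0

Compute the unit normal N̂(u, v) = (2*sin(v)/sqrt(u^2 + 4), -2*cos(v)/sqrt(u^2 + 4), u/sqrt(u^2 + 4)), and the second partials r_uu, r_uv, r_vv. Take dot products:
  L(u, v) = r_uu · N̂ = 0,
  M(u, v) = r_uv · N̂ = -2/sqrt(u^2 + 4),
  N(u, v) = r_vv · N̂ = 0.
Evaluating at (u, v) = (8, -5*pi/6):
  L = 0, M = -sqrt(17)/17, N = 0.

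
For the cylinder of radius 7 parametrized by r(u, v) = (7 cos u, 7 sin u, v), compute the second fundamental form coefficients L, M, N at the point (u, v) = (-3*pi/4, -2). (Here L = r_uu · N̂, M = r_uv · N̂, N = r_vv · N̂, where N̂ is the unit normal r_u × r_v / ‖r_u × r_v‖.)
L = -7;  M = 0;  N = 0

Compute the unit normal N̂(u, v) = (cos(u), sin(u), 0), and the second partials r_uu, r_uv, r_vv. Take dot products:
  L(u, v) = r_uu · N̂ = -7,
  M(u, v) = r_uv · N̂ = 0,
  N(u, v) = r_vv · N̂ = 0.
Evaluating at (u, v) = (-3*pi/4, -2):
  L = -7, M = 0, N = 0.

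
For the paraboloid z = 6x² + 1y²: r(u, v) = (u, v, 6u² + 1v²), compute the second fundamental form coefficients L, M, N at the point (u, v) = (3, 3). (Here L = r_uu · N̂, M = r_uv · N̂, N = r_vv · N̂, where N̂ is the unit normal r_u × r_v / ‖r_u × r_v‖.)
L = 12*sqrt(1333)/1333;  M = 0;  N = 2*sqrt(1333)/1333

Compute the unit normal N̂(u, v) = (-12*u/sqrt(144*u^2 + 4*v^2 + 1), -2*v/sqrt(144*u^2 + 4*v^2 + 1), 1/sqrt(144*u^2 + 4*v^2 + 1)), and the second partials r_uu, r_uv, r_vv. Take dot products:
  L(u, v) = r_uu · N̂ = 12/sqrt(144*u^2 + 4*v^2 + 1),
  M(u, v) = r_uv · N̂ = 0,
  N(u, v) = r_vv · N̂ = 2/sqrt(144*u^2 + 4*v^2 + 1).
Evaluating at (u, v) = (3, 3):
  L = 12*sqrt(1333)/1333, M = 0, N = 2*sqrt(1333)/1333.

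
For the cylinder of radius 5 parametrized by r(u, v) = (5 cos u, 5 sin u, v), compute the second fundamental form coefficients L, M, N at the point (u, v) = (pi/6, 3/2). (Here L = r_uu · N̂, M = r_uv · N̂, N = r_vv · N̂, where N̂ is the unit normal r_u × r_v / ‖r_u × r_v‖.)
L = -5;  M = 0;  N = 0

Compute the unit normal N̂(u, v) = (cos(u), sin(u), 0), and the second partials r_uu, r_uv, r_vv. Take dot products:
  L(u, v) = r_uu · N̂ = -5,
  M(u, v) = r_uv · N̂ = 0,
  N(u, v) = r_vv · N̂ = 0.
Evaluating at (u, v) = (pi/6, 3/2):
  L = -5, M = 0, N = 0.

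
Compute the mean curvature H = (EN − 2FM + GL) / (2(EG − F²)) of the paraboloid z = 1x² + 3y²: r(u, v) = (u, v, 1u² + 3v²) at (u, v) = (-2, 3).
H = 376*sqrt(341)/116281

With E = 4*u^2 + 1, F = 12*u*v, G = 36*v^2 + 1, L = 2/sqrt(4*u^2 + 36*v^2 + 1), M = 0, N = 6/sqrt(4*u^2 + 36*v^2 + 1), assemble
  H = (EN − 2FM + GL) / (2(EG − F²)) = 4*(3*u^2 + 9*v^2 + 1)/(4*u^2 + 36*v^2 + 1)^(3/2).
At (u, v) = (-2, 3): H = 376*sqrt(341)/116281.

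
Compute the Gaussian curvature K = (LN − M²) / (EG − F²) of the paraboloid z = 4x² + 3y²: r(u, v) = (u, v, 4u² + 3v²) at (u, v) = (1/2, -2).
K = 48/25921

Coefficients of the first fundamental form: E = 64*u^2 + 1, F = 48*u*v, G = 36*v^2 + 1.
Coefficients of the second fundamental form: L = 8/sqrt(64*u^2 + 36*v^2 + 1), M = 0, N = 6/sqrt(64*u^2 + 36*v^2 + 1).
Assemble K = (LN − M²)/(EG − F²) = 48/(4096*u^4 + 4608*u^2*v^2 + 128*u^2 + 1296*v^4 + 72*v^2 + 1). At (u, v) = (1/2, -2): K = 48/25921.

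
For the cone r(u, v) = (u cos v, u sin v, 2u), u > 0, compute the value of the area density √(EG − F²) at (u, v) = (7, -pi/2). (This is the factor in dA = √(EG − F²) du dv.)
√(EG − F²)|_{(7, -pi/2)} = 7*sqrt(5)

E = 5, F = 0, G = u^2, so EG − F² = 5*u^2. Taking the positive square root: √(EG − F²) = sqrt(5)*Abs(u). At (u, v) = (7, -pi/2): 7*sqrt(5).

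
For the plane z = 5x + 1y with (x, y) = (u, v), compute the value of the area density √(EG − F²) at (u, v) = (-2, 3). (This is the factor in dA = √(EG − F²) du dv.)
√(EG − F²)|_{(-2, 3)} = 3*sqrt(3)

E = 26, F = 5, G = 2, so EG − F² = 27. Taking the positive square root: √(EG − F²) = 3*sqrt(3). At (u, v) = (-2, 3): 3*sqrt(3).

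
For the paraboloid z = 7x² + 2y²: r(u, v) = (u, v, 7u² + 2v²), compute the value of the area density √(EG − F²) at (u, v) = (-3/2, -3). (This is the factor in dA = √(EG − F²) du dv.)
√(EG − F²)|_{(-3/2, -3)} = sqrt(586)

E = 196*u^2 + 1, F = 56*u*v, G = 16*v^2 + 1, so EG − F² = 196*u^2 + 16*v^2 + 1. Taking the positive square root: √(EG − F²) = sqrt(196*u^2 + 16*v^2 + 1). At (u, v) = (-3/2, -3): sqrt(586).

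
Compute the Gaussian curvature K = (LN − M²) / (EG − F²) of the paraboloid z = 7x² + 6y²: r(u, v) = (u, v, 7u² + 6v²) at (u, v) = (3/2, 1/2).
K = 42/57121

Coefficients of the first fundamental form: E = 196*u^2 + 1, F = 168*u*v, G = 144*v^2 + 1.
Coefficients of the second fundamental form: L = 14/sqrt(196*u^2 + 144*v^2 + 1), M = 0, N = 12/sqrt(196*u^2 + 144*v^2 + 1).
Assemble K = (LN − M²)/(EG − F²) = 168/(38416*u^4 + 56448*u^2*v^2 + 392*u^2 + 20736*v^4 + 288*v^2 + 1). At (u, v) = (3/2, 1/2): K = 42/57121.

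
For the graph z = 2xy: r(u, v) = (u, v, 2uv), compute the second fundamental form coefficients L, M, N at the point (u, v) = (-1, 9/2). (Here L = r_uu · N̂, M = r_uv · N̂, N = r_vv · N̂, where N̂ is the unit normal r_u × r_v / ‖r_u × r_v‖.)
L = 0;  M = sqrt(86)/43;  N = 0

Compute the unit normal N̂(u, v) = (-2*v/sqrt(4*u^2 + 4*v^2 + 1), -2*u/sqrt(4*u^2 + 4*v^2 + 1), 1/sqrt(4*u^2 + 4*v^2 + 1)), and the second partials r_uu, r_uv, r_vv. Take dot products:
  L(u, v) = r_uu · N̂ = 0,
  M(u, v) = r_uv · N̂ = 2/sqrt(4*u^2 + 4*v^2 + 1),
  N(u, v) = r_vv · N̂ = 0.
Evaluating at (u, v) = (-1, 9/2):
  L = 0, M = sqrt(86)/43, N = 0.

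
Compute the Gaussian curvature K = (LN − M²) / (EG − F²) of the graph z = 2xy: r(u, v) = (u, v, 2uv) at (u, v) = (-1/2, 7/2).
K = -4/2601

Coefficients of the first fundamental form: E = 4*v^2 + 1, F = 4*u*v, G = 4*u^2 + 1.
Coefficients of the second fundamental form: L = 0, M = 2/sqrt(4*u^2 + 4*v^2 + 1), N = 0.
Assemble K = (LN − M²)/(EG − F²) = -4/(16*u^4 + 32*u^2*v^2 + 8*u^2 + 16*v^4 + 8*v^2 + 1). At (u, v) = (-1/2, 7/2): K = -4/2601.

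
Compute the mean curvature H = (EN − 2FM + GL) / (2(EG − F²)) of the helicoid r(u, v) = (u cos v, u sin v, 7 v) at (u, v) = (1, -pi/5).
H = 0

With E = 1, F = 0, G = u^2 + 49, L = 0, M = -7/sqrt(u^2 + 49), N = 0, assemble
  H = (EN − 2FM + GL) / (2(EG − F²)) = 0.
At (u, v) = (1, -pi/5): H = 0.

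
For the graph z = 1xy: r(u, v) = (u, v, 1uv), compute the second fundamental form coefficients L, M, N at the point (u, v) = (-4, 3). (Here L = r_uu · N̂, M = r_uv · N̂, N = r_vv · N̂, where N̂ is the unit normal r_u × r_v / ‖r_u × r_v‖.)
L = 0;  M = sqrt(26)/26;  N = 0

Compute the unit normal N̂(u, v) = (-v/sqrt(u^2 + v^2 + 1), -u/sqrt(u^2 + v^2 + 1), 1/sqrt(u^2 + v^2 + 1)), and the second partials r_uu, r_uv, r_vv. Take dot products:
  L(u, v) = r_uu · N̂ = 0,
  M(u, v) = r_uv · N̂ = 1/sqrt(u^2 + v^2 + 1),
  N(u, v) = r_vv · N̂ = 0.
Evaluating at (u, v) = (-4, 3):
  L = 0, M = sqrt(26)/26, N = 0.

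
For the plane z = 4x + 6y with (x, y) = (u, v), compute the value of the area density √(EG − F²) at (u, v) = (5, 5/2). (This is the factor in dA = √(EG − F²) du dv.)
√(EG − F²)|_{(5, 5/2)} = sqrt(53)

E = 17, F = 24, G = 37, so EG − F² = 53. Taking the positive square root: √(EG − F²) = sqrt(53). At (u, v) = (5, 5/2): sqrt(53).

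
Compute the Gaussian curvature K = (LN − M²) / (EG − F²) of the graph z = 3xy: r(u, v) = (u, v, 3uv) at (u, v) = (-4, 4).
K = -9/83521

Coefficients of the first fundamental form: E = 9*v^2 + 1, F = 9*u*v, G = 9*u^2 + 1.
Coefficients of the second fundamental form: L = 0, M = 3/sqrt(9*u^2 + 9*v^2 + 1), N = 0.
Assemble K = (LN − M²)/(EG − F²) = -9/(81*u^4 + 162*u^2*v^2 + 18*u^2 + 81*v^4 + 18*v^2 + 1). At (u, v) = (-4, 4): K = -9/83521.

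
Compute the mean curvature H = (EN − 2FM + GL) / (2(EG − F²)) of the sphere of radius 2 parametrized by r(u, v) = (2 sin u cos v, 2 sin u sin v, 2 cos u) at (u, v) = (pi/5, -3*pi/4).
H = -1/2

With E = 4, F = 0, G = 4*sin(u)^2, L = -2*sin(u)/Abs(sin(u)), M = 0, N = -2*sin(u)^3/Abs(sin(u)), assemble
  H = (EN − 2FM + GL) / (2(EG − F²)) = -sin(u)/(2*Abs(sin(u))).
At (u, v) = (pi/5, -3*pi/4): H = -1/2.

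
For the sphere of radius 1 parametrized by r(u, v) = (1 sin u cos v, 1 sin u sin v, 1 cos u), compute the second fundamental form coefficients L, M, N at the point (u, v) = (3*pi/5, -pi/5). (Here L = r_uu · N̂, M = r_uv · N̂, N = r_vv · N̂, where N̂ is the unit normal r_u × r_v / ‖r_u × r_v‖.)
L = -1;  M = 0;  N = -5/8 - sqrt(5)/8

Compute the unit normal N̂(u, v) = (sin(u)^2*cos(v)/Abs(sin(u)), sin(u)^2*sin(v)/Abs(sin(u)), sin(2*u)/(2*Abs(sin(u)))), and the second partials r_uu, r_uv, r_vv. Take dot products:
  L(u, v) = r_uu · N̂ = -sin(u)/Abs(sin(u)),
  M(u, v) = r_uv · N̂ = 0,
  N(u, v) = r_vv · N̂ = -sin(u)^3/Abs(sin(u)).
Evaluating at (u, v) = (3*pi/5, -pi/5):
  L = -1, M = 0, N = -5/8 - sqrt(5)/8.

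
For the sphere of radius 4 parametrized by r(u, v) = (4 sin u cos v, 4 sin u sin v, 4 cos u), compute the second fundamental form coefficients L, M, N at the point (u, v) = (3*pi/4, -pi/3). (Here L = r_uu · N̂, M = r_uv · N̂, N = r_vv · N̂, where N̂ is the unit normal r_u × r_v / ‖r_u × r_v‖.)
L = -4;  M = 0;  N = -2

Compute the unit normal N̂(u, v) = (sin(u)^2*cos(v)/Abs(sin(u)), sin(u)^2*sin(v)/Abs(sin(u)), sin(2*u)/(2*Abs(sin(u)))), and the second partials r_uu, r_uv, r_vv. Take dot products:
  L(u, v) = r_uu · N̂ = -4*sin(u)/Abs(sin(u)),
  M(u, v) = r_uv · N̂ = 0,
  N(u, v) = r_vv · N̂ = -4*sin(u)^3/Abs(sin(u)).
Evaluating at (u, v) = (3*pi/4, -pi/3):
  L = -4, M = 0, N = -2.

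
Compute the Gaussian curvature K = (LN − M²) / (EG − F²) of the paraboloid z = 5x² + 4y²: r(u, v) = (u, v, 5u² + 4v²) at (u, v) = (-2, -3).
K = 80/954529

Coefficients of the first fundamental form: E = 100*u^2 + 1, F = 80*u*v, G = 64*v^2 + 1.
Coefficients of the second fundamental form: L = 10/sqrt(100*u^2 + 64*v^2 + 1), M = 0, N = 8/sqrt(100*u^2 + 64*v^2 + 1).
Assemble K = (LN − M²)/(EG − F²) = 80/(10000*u^4 + 12800*u^2*v^2 + 200*u^2 + 4096*v^4 + 128*v^2 + 1). At (u, v) = (-2, -3): K = 80/954529.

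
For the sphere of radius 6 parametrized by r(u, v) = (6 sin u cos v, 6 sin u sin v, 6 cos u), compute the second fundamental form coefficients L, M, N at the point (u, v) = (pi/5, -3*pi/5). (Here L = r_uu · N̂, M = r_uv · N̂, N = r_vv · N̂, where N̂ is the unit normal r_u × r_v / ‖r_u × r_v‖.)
L = -6;  M = 0;  N = -15/4 + 3*sqrt(5)/4

Compute the unit normal N̂(u, v) = (sin(u)^2*cos(v)/Abs(sin(u)), sin(u)^2*sin(v)/Abs(sin(u)), sin(2*u)/(2*Abs(sin(u)))), and the second partials r_uu, r_uv, r_vv. Take dot products:
  L(u, v) = r_uu · N̂ = -6*sin(u)/Abs(sin(u)),
  M(u, v) = r_uv · N̂ = 0,
  N(u, v) = r_vv · N̂ = -6*sin(u)^3/Abs(sin(u)).
Evaluating at (u, v) = (pi/5, -3*pi/5):
  L = -6, M = 0, N = -15/4 + 3*sqrt(5)/4.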